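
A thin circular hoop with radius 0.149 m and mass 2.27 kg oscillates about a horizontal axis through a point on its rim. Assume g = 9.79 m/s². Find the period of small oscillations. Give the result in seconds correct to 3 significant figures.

I_cm = mr² = 0.05040 kg·m². The pivot is at distance d = 0.149 m from the centre of mass.
By the parallel-axis theorem, I = I_cm + md² = 0.05040 + 0.05040 = 0.1008 kg·m².
T = 2π√(I/(mgd)) = 2π√(0.1008/(2.27 × 9.79 × 0.149)) = 1.10 s.

1.10 s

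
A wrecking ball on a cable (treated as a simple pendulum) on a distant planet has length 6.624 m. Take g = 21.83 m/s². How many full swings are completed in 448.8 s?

T = 2π√(L/g) = 2π√(6.624/21.83) = 3.4611 s.
Number of complete oscillations = ⌊448.8/3.4611⌋ = ⌊129.67⌋ = 129.

129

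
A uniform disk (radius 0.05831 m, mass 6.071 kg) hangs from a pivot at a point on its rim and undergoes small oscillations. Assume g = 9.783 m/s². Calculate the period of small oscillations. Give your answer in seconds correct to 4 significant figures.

I_cm = ½mr² = 0.010321 kg·m². The pivot is at distance d = 0.05831 m from the centre of mass.
By the parallel-axis theorem, I = I_cm + md² = 0.010321 + 0.020642 = 0.030963 kg·m².
T = 2π√(I/(mgd)) = 2π√(0.030963/(6.071 × 9.783 × 0.05831)) = 0.5941 s.

0.5941 s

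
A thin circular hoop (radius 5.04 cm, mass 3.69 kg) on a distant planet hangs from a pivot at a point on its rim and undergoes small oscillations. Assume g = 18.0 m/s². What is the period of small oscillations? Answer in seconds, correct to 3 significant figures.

I_cm = mr² = 0.009373 kg·m². The pivot is at distance d = 0.0504 m from the centre of mass.
By the parallel-axis theorem, I = I_cm + md² = 0.009373 + 0.009373 = 0.01875 kg·m².
T = 2π√(I/(mgd)) = 2π√(0.01875/(3.69 × 18.0 × 0.0504)) = 0.470 s.

0.470 s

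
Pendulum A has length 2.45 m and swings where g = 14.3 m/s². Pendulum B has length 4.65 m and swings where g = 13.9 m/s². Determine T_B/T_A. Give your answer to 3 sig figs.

T = 2π√(L/g), so T_B/T_A = √((L_B/g_B)/(L_A/g_A)) = √((4.65/13.9)/(2.45/14.3)) = 1.40.

1.40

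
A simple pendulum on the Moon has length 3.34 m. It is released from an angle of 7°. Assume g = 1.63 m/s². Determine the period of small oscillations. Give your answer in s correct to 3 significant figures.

8.99 s

T = 2π√(L/g) = 2π√(3.34/1.63) = 2π × 1.431 = 8.99 s.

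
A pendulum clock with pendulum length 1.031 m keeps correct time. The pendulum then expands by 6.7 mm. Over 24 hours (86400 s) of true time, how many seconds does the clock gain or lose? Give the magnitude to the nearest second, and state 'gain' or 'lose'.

lose 279 s

T ∝ √L, so T'/T = √(1.03770/1.031) = 1.00324.
In 86400 s of true time the clock registers 86400/1.00324 = 86120.6 s, so it loses 279 s.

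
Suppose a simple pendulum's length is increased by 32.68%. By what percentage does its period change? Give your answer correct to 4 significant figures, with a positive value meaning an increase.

15.19%

T ∝ √L, so T'/T = √(1.3268) = 1.1519.
Percentage change in T = (1.1519 − 1) × 100% = 15.19%.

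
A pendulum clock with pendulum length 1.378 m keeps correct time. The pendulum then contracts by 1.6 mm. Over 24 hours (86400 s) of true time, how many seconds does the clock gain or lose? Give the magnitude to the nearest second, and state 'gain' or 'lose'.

T ∝ √L, so T'/T = √(1.37640/1.378) = 0.999419.
In 86400 s of true time the clock registers 86400/0.999419 = 86450.2 s, so it gains 50 s.

gain 50 s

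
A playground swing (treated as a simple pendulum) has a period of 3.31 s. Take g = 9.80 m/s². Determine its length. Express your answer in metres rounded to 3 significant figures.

From T = 2π√(L/g), L = gT²/(4π²) = 9.80 × 3.310²/(4π²) = 2.72 m.

2.72 m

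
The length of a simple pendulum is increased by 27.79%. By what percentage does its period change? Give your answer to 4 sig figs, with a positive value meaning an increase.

13.04%

T ∝ √L, so T'/T = √(1.2779) = 1.1304.
Percentage change in T = (1.1304 − 1) × 100% = 13.04%.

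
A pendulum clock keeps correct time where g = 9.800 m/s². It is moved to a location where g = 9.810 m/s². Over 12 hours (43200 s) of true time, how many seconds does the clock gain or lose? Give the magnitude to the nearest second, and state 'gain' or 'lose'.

The clock's period scales as T ∝ 1/√g, so T'/T = √(9.800/9.810) = 0.999490.
In 43200 s of true time the clock registers 43200/0.999490 = 43222.0 s, so it gains 22 s.

gain 22 s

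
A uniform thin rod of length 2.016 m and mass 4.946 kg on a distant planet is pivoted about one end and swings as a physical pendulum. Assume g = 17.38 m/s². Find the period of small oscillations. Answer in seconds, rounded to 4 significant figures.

1.747 s

For a physical pendulum T = 2π√(I/(mgd)), with d = 1.0080 m from pivot to centre of mass.
I_cm = mL²/12 = 4.946 × 2.016²/12 = 1.6752 kg·m²; I = I_cm + md² = 1.6752 + 4.946 × 1.0080² = 6.7006 kg·m².
T = 2π√(6.7006/(4.946 × 17.38 × 1.0080)) = 1.747 s.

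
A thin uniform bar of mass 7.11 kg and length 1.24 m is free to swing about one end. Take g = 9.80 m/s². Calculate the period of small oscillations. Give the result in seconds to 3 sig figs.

For a physical pendulum T = 2π√(I/(mgd)), with d = 0.6200 m from pivot to centre of mass.
I_cm = mL²/12 = 7.11 × 1.24²/12 = 0.9110 kg·m²; I = I_cm + md² = 0.9110 + 7.11 × 0.6200² = 3.644 kg·m².
T = 2π√(3.644/(7.11 × 9.80 × 0.6200)) = 1.82 s.

1.82 s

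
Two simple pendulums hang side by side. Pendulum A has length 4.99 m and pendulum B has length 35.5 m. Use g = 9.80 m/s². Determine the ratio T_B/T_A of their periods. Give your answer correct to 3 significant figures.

T ∝ √L, so T_B/T_A = √(L_B/L_A) = √(35.5/4.99) = 2.67.

2.67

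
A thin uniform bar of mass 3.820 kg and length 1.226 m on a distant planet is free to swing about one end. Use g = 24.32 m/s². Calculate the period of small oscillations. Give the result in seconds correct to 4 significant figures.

1.152 s

For a physical pendulum T = 2π√(I/(mgd)), with d = 0.61300 m from pivot to centre of mass.
I_cm = mL²/12 = 3.820 × 1.226²/12 = 0.47848 kg·m²; I = I_cm + md² = 0.47848 + 3.820 × 0.61300² = 1.9139 kg·m².
T = 2π√(1.9139/(3.820 × 24.32 × 0.61300)) = 1.152 s.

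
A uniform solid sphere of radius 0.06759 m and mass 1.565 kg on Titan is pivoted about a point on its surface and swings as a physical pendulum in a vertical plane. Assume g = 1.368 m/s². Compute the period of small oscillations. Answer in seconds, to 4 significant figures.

1.653 s

I_cm = (2/5)mr² = 0.0028598 kg·m². The pivot is at distance d = 0.06759 m from the centre of mass.
By the parallel-axis theorem, I = I_cm + md² = 0.0028598 + 0.0071496 = 0.010009 kg·m².
T = 2π√(I/(mgd)) = 2π√(0.010009/(1.565 × 1.368 × 0.06759)) = 1.653 s.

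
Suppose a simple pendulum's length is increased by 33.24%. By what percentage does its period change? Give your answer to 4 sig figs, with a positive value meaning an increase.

15.43%

T ∝ √L, so T'/T = √(1.3324) = 1.1543.
Percentage change in T = (1.1543 − 1) × 100% = 15.43%.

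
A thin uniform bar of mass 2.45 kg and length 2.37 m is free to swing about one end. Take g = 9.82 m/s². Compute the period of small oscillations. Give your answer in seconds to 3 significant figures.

2.52 s

For a physical pendulum T = 2π√(I/(mgd)), with d = 1.185 m from pivot to centre of mass.
I_cm = mL²/12 = 2.45 × 2.37²/12 = 1.147 kg·m²; I = I_cm + md² = 1.147 + 2.45 × 1.185² = 4.587 kg·m².
T = 2π√(4.587/(2.45 × 9.82 × 1.185)) = 2.52 s.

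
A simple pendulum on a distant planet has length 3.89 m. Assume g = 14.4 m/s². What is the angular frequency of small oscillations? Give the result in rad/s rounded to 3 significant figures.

ω = √(g/L) = √(14.4/3.89) = 1.92 rad/s.

1.92 rad/s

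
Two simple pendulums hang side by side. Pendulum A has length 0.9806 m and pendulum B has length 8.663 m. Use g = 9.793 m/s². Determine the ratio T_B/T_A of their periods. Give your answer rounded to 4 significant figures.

T ∝ √L, so T_B/T_A = √(L_B/L_A) = √(8.663/0.9806) = 2.972.

2.972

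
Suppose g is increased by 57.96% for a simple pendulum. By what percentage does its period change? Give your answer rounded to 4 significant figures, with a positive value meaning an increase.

T ∝ 1/√g, so T'/T = 1/√(1.5796) = 0.79566.
Percentage change in T = (0.79566 − 1) × 100% = -20.43%.

-20.43%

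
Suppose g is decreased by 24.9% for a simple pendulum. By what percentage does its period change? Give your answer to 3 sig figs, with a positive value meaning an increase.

15.4%

T ∝ 1/√g, so T'/T = 1/√(0.7510) = 1.154.
Percentage change in T = (1.154 − 1) × 100% = 15.4%.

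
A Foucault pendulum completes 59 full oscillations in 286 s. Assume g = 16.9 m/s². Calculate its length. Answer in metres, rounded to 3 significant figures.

T = 286/59 = 4.847 s.
From T = 2π√(L/g), L = gT²/(4π²) = 16.9 × 4.847²/(4π²) = 10.1 m.

10.1 m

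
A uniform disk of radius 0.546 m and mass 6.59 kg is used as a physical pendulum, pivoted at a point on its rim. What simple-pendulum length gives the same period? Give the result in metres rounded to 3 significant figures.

The equivalent simple-pendulum length is L_eq = I/(md), where I is about the pivot and d = 0.5460 m.
I_cm = ½mR² = 0.9823 kg·m², so I = I_cm + md² = 0.9823 + 1.965 = 2.947 kg·m².
L_eq = 2.947/(6.59 × 0.5460) = 0.819 m.

0.819 m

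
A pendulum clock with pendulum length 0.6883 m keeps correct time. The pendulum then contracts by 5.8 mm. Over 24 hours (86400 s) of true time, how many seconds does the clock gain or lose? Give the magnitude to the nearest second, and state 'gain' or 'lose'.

T ∝ √L, so T'/T = √(0.68250/0.6883) = 0.995778.
In 86400 s of true time the clock registers 86400/0.995778 = 86766.3 s, so it gains 366 s.

gain 366 s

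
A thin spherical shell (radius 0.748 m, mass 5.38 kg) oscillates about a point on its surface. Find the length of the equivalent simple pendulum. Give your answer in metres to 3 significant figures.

1.25 m

The equivalent simple-pendulum length is L_eq = I/(md), where I is about the pivot and d = 0.7480 m.
I_cm = (2/3)mR² = 2.007 kg·m², so I = I_cm + md² = 2.007 + 3.010 = 5.017 kg·m².
L_eq = 5.017/(5.38 × 0.7480) = 1.25 m.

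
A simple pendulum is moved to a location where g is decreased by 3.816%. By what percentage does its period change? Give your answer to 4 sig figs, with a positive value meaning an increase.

T ∝ 1/√g, so T'/T = 1/√(0.96184) = 1.0196.
Percentage change in T = (1.0196 − 1) × 100% = 1.964%.

1.964%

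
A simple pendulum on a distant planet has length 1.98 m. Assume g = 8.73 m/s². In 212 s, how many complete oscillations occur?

70

T = 2π√(L/g) = 2π√(1.98/8.73) = 2.992 s.
Number of complete oscillations = ⌊212/2.992⌋ = ⌊70.85⌋ = 70.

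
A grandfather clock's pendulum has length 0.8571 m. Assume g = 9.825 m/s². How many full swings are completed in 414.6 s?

T = 2π√(L/g) = 2π√(0.8571/9.825) = 1.8558 s.
Number of complete oscillations = ⌊414.6/1.8558⌋ = ⌊223.41⌋ = 223.

223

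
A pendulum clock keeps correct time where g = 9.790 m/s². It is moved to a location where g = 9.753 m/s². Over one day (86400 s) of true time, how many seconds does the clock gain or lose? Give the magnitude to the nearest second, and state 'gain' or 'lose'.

lose 163 s

The clock's period scales as T ∝ 1/√g, so T'/T = √(9.790/9.753) = 1.00190.
In 86400 s of true time the clock registers 86400/1.00190 = 86236.6 s, so it loses 163 s.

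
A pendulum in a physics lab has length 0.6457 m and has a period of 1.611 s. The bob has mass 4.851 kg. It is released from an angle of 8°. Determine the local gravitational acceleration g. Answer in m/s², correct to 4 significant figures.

From T = 2π√(L/g), g = 4π²L/T² = 4π² × 0.6457/1.6110² = 9.822 m/s².

9.822 m/s²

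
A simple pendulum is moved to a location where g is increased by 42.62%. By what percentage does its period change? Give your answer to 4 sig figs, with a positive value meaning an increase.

-16.26%

T ∝ 1/√g, so T'/T = 1/√(1.4262) = 0.83736.
Percentage change in T = (0.83736 − 1) × 100% = -16.26%.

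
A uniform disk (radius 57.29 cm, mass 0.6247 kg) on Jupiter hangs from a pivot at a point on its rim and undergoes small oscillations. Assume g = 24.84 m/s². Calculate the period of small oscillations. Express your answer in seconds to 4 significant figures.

I_cm = ½mr² = 0.10252 kg·m². The pivot is at distance d = 0.5729 m from the centre of mass.
By the parallel-axis theorem, I = I_cm + md² = 0.10252 + 0.20504 = 0.30755 kg·m².
T = 2π√(I/(mgd)) = 2π√(0.30755/(0.6247 × 24.84 × 0.5729)) = 1.169 s.

1.169 s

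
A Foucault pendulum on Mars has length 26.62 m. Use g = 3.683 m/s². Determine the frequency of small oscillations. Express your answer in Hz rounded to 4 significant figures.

T = 2π√(L/g) = 2π√(26.62/3.683) = 16.892 s, so f = 1/T = 0.05920 Hz.

0.05920 Hz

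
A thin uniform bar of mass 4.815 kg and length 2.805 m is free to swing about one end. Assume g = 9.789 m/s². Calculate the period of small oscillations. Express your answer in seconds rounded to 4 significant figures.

For a physical pendulum T = 2π√(I/(mgd)), with d = 1.4025 m from pivot to centre of mass.
I_cm = mL²/12 = 4.815 × 2.805²/12 = 3.1570 kg·m²; I = I_cm + md² = 3.1570 + 4.815 × 1.4025² = 12.628 kg·m².
T = 2π√(12.628/(4.815 × 9.789 × 1.4025)) = 2.746 s.

2.746 s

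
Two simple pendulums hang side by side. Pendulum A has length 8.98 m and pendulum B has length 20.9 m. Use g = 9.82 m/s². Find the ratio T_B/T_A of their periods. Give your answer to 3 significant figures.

T ∝ √L, so T_B/T_A = √(L_B/L_A) = √(20.9/8.98) = 1.53.

1.53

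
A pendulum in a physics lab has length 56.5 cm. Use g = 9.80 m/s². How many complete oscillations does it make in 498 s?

330

T = 2π√(L/g) = 2π√(0.565/9.80) = 1.509 s.
Number of complete oscillations = ⌊498/1.509⌋ = ⌊330.1⌋ = 330.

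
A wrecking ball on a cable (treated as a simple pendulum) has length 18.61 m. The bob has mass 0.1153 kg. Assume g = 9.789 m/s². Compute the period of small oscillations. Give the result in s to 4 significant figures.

T = 2π√(L/g) = 2π√(18.61/9.789) = 2π × 1.3788 = 8.663 s.

8.663 s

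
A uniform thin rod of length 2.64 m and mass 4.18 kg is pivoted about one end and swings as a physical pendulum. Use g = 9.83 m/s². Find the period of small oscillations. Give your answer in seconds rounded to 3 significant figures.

2.66 s

For a physical pendulum T = 2π√(I/(mgd)), with d = 1.320 m from pivot to centre of mass.
I_cm = mL²/12 = 4.18 × 2.64²/12 = 2.428 kg·m²; I = I_cm + md² = 2.428 + 4.18 × 1.320² = 9.711 kg·m².
T = 2π√(9.711/(4.18 × 9.83 × 1.320)) = 2.66 s.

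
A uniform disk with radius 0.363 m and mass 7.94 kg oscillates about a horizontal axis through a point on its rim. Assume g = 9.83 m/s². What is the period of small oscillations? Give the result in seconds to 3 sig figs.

I_cm = ½mr² = 0.5231 kg·m². The pivot is at distance d = 0.363 m from the centre of mass.
By the parallel-axis theorem, I = I_cm + md² = 0.5231 + 1.046 = 1.569 kg·m².
T = 2π√(I/(mgd)) = 2π√(1.569/(7.94 × 9.83 × 0.363)) = 1.48 s.

1.48 s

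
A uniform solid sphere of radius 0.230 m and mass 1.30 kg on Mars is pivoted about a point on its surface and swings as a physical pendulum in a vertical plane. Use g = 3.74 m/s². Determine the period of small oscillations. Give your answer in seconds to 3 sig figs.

I_cm = (2/5)mr² = 0.02751 kg·m². The pivot is at distance d = 0.230 m from the centre of mass.
By the parallel-axis theorem, I = I_cm + md² = 0.02751 + 0.06877 = 0.09628 kg·m².
T = 2π√(I/(mgd)) = 2π√(0.09628/(1.30 × 3.74 × 0.230)) = 1.84 s.

1.84 s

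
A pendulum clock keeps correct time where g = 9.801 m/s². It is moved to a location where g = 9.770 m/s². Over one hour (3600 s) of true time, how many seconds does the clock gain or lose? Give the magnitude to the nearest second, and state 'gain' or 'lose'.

lose 6 s

The clock's period scales as T ∝ 1/√g, so T'/T = √(9.801/9.770) = 1.00159.
In 3600 s of true time the clock registers 3600/1.00159 = 3594.3 s, so it loses 6 s.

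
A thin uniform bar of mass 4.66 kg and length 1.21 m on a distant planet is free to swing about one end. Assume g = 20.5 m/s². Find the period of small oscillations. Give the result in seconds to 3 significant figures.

1.25 s

For a physical pendulum T = 2π√(I/(mgd)), with d = 0.6050 m from pivot to centre of mass.
I_cm = mL²/12 = 4.66 × 1.21²/12 = 0.5686 kg·m²; I = I_cm + md² = 0.5686 + 4.66 × 0.6050² = 2.274 kg·m².
T = 2π√(2.274/(4.66 × 20.5 × 0.6050)) = 1.25 s.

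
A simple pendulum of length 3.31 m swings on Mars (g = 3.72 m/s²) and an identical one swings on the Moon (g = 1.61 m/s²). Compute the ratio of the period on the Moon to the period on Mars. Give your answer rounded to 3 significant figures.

1.52

T ∝ 1/√g, so T₂/T₁ = √(g₁/g₂) = √(3.72/1.61) = 1.52.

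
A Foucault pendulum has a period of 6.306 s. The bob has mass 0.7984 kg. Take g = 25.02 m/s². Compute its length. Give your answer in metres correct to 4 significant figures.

From T = 2π√(L/g), L = gT²/(4π²) = 25.02 × 6.3060²/(4π²) = 25.20 m.

25.20 m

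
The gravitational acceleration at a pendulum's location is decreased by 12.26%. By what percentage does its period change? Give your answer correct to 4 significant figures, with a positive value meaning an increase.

T ∝ 1/√g, so T'/T = 1/√(0.87740) = 1.0676.
Percentage change in T = (1.0676 − 1) × 100% = 6.758%.

6.758%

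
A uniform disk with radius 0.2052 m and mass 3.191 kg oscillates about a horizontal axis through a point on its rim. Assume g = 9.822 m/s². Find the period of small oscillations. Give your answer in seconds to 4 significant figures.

1.112 s

I_cm = ½mr² = 0.067182 kg·m². The pivot is at distance d = 0.2052 m from the centre of mass.
By the parallel-axis theorem, I = I_cm + md² = 0.067182 + 0.13436 = 0.20155 kg·m².
T = 2π√(I/(mgd)) = 2π√(0.20155/(3.191 × 9.822 × 0.2052)) = 1.112 s.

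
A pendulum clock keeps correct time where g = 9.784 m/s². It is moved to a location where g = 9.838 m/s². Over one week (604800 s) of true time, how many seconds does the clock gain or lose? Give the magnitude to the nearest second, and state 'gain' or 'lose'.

The clock's period scales as T ∝ 1/√g, so T'/T = √(9.784/9.838) = 0.997252.
In 604800 s of true time the clock registers 604800/0.997252 = 606466.7 s, so it gains 1667 s.

gain 1667 s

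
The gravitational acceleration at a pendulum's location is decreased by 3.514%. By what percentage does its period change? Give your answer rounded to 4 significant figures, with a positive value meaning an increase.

T ∝ 1/√g, so T'/T = 1/√(0.96486) = 1.0180.
Percentage change in T = (1.0180 − 1) × 100% = 1.805%.

1.805%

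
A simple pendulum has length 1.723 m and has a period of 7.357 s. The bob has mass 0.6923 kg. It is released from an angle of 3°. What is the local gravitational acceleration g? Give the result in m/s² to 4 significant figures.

1.257 m/s²

From T = 2π√(L/g), g = 4π²L/T² = 4π² × 1.723/7.3570² = 1.257 m/s².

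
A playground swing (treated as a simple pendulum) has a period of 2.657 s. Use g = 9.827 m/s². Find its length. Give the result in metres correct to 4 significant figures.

1.757 m

From T = 2π√(L/g), L = gT²/(4π²) = 9.827 × 2.6570²/(4π²) = 1.757 m.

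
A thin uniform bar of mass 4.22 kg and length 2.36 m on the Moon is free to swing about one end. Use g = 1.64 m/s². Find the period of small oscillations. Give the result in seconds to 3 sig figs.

6.15 s

For a physical pendulum T = 2π√(I/(mgd)), with d = 1.180 m from pivot to centre of mass.
I_cm = mL²/12 = 4.22 × 2.36²/12 = 1.959 kg·m²; I = I_cm + md² = 1.959 + 4.22 × 1.180² = 7.835 kg·m².
T = 2π√(7.835/(4.22 × 1.64 × 1.180)) = 6.15 s.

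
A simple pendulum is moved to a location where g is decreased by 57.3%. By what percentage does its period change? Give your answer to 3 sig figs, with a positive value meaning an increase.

53.0%

T ∝ 1/√g, so T'/T = 1/√(0.4270) = 1.530.
Percentage change in T = (1.530 − 1) × 100% = 53.0%.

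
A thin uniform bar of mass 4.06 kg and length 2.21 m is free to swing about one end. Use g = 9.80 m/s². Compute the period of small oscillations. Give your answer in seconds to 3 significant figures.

2.44 s

For a physical pendulum T = 2π√(I/(mgd)), with d = 1.105 m from pivot to centre of mass.
I_cm = mL²/12 = 4.06 × 2.21²/12 = 1.652 kg·m²; I = I_cm + md² = 1.652 + 4.06 × 1.105² = 6.610 kg·m².
T = 2π√(6.610/(4.06 × 9.80 × 1.105)) = 2.44 s.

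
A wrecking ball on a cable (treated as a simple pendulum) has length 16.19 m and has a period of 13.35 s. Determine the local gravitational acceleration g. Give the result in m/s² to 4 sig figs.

From T = 2π√(L/g), g = 4π²L/T² = 4π² × 16.19/13.350² = 3.586 m/s².

3.586 m/s²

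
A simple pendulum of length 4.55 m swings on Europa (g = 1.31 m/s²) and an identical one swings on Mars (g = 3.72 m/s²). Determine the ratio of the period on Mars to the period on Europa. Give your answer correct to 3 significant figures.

T ∝ 1/√g, so T₂/T₁ = √(g₁/g₂) = √(1.31/3.72) = 0.593.

0.593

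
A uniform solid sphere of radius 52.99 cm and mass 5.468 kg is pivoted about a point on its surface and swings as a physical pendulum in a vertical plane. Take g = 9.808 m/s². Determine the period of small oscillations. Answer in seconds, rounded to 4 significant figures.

I_cm = (2/5)mr² = 0.61415 kg·m². The pivot is at distance d = 0.5299 m from the centre of mass.
By the parallel-axis theorem, I = I_cm + md² = 0.61415 + 1.5354 = 2.1495 kg·m².
T = 2π√(I/(mgd)) = 2π√(2.1495/(5.468 × 9.808 × 0.5299)) = 1.728 s.

1.728 s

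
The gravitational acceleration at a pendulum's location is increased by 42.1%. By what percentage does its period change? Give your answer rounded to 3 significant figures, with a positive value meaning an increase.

-16.1%

T ∝ 1/√g, so T'/T = 1/√(1.421) = 0.8389.
Percentage change in T = (0.8389 − 1) × 100% = -16.1%.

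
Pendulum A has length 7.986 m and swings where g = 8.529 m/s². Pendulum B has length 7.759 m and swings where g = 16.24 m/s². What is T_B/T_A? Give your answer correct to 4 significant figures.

0.7143

T = 2π√(L/g), so T_B/T_A = √((L_B/g_B)/(L_A/g_A)) = √((7.759/16.24)/(7.986/8.529)) = 0.7143.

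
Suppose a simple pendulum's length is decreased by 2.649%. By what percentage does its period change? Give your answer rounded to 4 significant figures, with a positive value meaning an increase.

T ∝ √L, so T'/T = √(0.97351) = 0.98667.
Percentage change in T = (0.98667 − 1) × 100% = -1.333%.

-1.333%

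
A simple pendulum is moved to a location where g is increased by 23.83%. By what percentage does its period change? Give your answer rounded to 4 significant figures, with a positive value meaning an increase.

-10.14%

T ∝ 1/√g, so T'/T = 1/√(1.2383) = 0.89864.
Percentage change in T = (0.89864 − 1) × 100% = -10.14%.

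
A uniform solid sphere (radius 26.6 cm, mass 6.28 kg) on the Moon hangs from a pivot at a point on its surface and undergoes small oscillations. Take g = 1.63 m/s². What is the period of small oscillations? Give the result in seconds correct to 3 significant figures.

I_cm = (2/5)mr² = 0.1777 kg·m². The pivot is at distance d = 0.266 m from the centre of mass.
By the parallel-axis theorem, I = I_cm + md² = 0.1777 + 0.4443 = 0.6221 kg·m².
T = 2π√(I/(mgd)) = 2π√(0.6221/(6.28 × 1.63 × 0.266)) = 3.00 s.

3.00 s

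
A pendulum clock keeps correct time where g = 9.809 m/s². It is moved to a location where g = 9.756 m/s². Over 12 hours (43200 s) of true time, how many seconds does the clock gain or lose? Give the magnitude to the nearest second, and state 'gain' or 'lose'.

The clock's period scales as T ∝ 1/√g, so T'/T = √(9.809/9.756) = 1.00271.
In 43200 s of true time the clock registers 43200/1.00271 = 43083.1 s, so it loses 117 s.

lose 117 s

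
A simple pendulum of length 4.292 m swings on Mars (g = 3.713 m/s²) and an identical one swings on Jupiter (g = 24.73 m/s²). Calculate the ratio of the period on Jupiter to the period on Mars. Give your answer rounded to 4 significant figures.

0.3875

T ∝ 1/√g, so T₂/T₁ = √(g₁/g₂) = √(3.713/24.73) = 0.3875.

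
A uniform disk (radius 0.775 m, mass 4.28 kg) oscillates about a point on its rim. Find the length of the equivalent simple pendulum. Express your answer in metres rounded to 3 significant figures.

1.16 m

The equivalent simple-pendulum length is L_eq = I/(md), where I is about the pivot and d = 0.7750 m.
I_cm = ½mR² = 1.285 kg·m², so I = I_cm + md² = 1.285 + 2.571 = 3.856 kg·m².
L_eq = 3.856/(4.28 × 0.7750) = 1.16 m.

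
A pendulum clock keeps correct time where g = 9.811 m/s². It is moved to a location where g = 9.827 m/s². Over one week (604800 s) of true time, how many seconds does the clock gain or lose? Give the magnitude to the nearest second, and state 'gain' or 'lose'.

gain 493 s

The clock's period scales as T ∝ 1/√g, so T'/T = √(9.811/9.827) = 0.999186.
In 604800 s of true time the clock registers 604800/0.999186 = 605293.0 s, so it gains 493 s.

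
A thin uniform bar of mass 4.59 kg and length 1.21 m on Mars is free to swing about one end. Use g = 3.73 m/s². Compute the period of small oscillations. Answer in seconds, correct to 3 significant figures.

2.92 s

For a physical pendulum T = 2π√(I/(mgd)), with d = 0.6050 m from pivot to centre of mass.
I_cm = mL²/12 = 4.59 × 1.21²/12 = 0.5600 kg·m²; I = I_cm + md² = 0.5600 + 4.59 × 0.6050² = 2.240 kg·m².
T = 2π√(2.240/(4.59 × 3.73 × 0.6050)) = 2.92 s.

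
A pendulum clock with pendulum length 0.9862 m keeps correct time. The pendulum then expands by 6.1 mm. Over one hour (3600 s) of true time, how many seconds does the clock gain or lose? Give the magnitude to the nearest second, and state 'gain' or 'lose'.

T ∝ √L, so T'/T = √(0.99230/0.9862) = 1.00309.
In 3600 s of true time the clock registers 3600/1.00309 = 3588.9 s, so it loses 11 s.

lose 11 s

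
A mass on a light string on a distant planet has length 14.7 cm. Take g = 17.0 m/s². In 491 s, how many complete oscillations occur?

840

T = 2π√(L/g) = 2π√(0.147/17.0) = 0.5843 s.
Number of complete oscillations = ⌊491/0.5843⌋ = ⌊840.4⌋ = 840.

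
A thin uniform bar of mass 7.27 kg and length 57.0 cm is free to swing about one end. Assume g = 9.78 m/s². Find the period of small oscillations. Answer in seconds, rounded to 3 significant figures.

1.24 s

For a physical pendulum T = 2π√(I/(mgd)), with d = 0.2850 m from pivot to centre of mass.
I_cm = mL²/12 = 7.27 × 0.570²/12 = 0.1968 kg·m²; I = I_cm + md² = 0.1968 + 7.27 × 0.2850² = 0.7873 kg·m².
T = 2π√(0.7873/(7.27 × 9.78 × 0.2850)) = 1.24 s.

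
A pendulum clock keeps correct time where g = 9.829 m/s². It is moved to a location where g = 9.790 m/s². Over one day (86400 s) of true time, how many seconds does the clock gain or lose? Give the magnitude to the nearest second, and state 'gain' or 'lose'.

lose 172 s

The clock's period scales as T ∝ 1/√g, so T'/T = √(9.829/9.790) = 1.00199.
In 86400 s of true time the clock registers 86400/1.00199 = 86228.4 s, so it loses 172 s.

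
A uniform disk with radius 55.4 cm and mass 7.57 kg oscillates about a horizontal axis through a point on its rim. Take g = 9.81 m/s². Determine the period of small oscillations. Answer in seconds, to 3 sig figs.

1.83 s

I_cm = ½mr² = 1.162 kg·m². The pivot is at distance d = 0.554 m from the centre of mass.
By the parallel-axis theorem, I = I_cm + md² = 1.162 + 2.323 = 3.485 kg·m².
T = 2π√(I/(mgd)) = 2π√(3.485/(7.57 × 9.81 × 0.554)) = 1.83 s.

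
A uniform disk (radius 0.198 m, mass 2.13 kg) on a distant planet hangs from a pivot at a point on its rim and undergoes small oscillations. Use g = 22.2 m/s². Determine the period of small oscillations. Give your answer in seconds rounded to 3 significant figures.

0.727 s

I_cm = ½mr² = 0.04175 kg·m². The pivot is at distance d = 0.198 m from the centre of mass.
By the parallel-axis theorem, I = I_cm + md² = 0.04175 + 0.08350 = 0.1253 kg·m².
T = 2π√(I/(mgd)) = 2π√(0.1253/(2.13 × 22.2 × 0.198)) = 0.727 s.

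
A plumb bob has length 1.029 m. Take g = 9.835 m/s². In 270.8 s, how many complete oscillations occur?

T = 2π√(L/g) = 2π√(1.029/9.835) = 2.0324 s.
Number of complete oscillations = ⌊270.8/2.0324⌋ = ⌊133.24⌋ = 133.

133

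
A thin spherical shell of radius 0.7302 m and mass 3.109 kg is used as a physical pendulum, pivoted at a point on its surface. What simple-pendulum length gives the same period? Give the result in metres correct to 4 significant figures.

The equivalent simple-pendulum length is L_eq = I/(md), where I is about the pivot and d = 0.73020 m.
I_cm = (2/3)mR² = 1.1051 kg·m², so I = I_cm + md² = 1.1051 + 1.6577 = 2.7628 kg·m².
L_eq = 2.7628/(3.109 × 0.73020) = 1.217 m.

1.217 m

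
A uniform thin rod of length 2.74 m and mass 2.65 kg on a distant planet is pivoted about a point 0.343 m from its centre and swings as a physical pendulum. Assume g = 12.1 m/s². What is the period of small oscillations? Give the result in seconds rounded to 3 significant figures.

2.66 s

For a physical pendulum T = 2π√(I/(mgd)), with d = 0.3430 m from pivot to centre of mass.
I_cm = mL²/12 = 2.65 × 2.74²/12 = 1.658 kg·m²; I = I_cm + md² = 1.658 + 2.65 × 0.3430² = 1.970 kg·m².
T = 2π√(1.970/(2.65 × 12.1 × 0.3430)) = 2.66 s.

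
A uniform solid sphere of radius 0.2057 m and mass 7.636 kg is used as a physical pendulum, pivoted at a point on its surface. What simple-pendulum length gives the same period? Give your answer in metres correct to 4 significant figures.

The equivalent simple-pendulum length is L_eq = I/(md), where I is about the pivot and d = 0.20570 m.
I_cm = (2/5)mR² = 0.12924 kg·m², so I = I_cm + md² = 0.12924 + 0.32310 = 0.45234 kg·m².
L_eq = 0.45234/(7.636 × 0.20570) = 0.2880 m.

0.2880 m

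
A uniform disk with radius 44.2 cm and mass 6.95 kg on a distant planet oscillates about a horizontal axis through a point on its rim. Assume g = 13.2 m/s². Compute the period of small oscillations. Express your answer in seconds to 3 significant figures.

1.41 s

I_cm = ½mr² = 0.6789 kg·m². The pivot is at distance d = 0.442 m from the centre of mass.
By the parallel-axis theorem, I = I_cm + md² = 0.6789 + 1.358 = 2.037 kg·m².
T = 2π√(I/(mgd)) = 2π√(2.037/(6.95 × 13.2 × 0.442)) = 1.41 s.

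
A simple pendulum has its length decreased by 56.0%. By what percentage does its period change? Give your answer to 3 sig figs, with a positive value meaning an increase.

T ∝ √L, so T'/T = √(0.4400) = 0.6633.
Percentage change in T = (0.6633 − 1) × 100% = -33.7%.

-33.7%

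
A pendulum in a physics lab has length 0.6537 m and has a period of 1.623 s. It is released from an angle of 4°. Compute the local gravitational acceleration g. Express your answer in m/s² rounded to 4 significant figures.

9.797 m/s²

From T = 2π√(L/g), g = 4π²L/T² = 4π² × 0.6537/1.6230² = 9.797 m/s².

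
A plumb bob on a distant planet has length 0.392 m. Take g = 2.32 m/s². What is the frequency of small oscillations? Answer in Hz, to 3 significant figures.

T = 2π√(L/g) = 2π√(0.392/2.32) = 2.583 s, so f = 1/T = 0.387 Hz.

0.387 Hz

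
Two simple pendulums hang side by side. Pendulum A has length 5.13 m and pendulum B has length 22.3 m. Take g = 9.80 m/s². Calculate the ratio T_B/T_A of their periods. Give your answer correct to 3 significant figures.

2.08

T ∝ √L, so T_B/T_A = √(L_B/L_A) = √(22.3/5.13) = 2.08.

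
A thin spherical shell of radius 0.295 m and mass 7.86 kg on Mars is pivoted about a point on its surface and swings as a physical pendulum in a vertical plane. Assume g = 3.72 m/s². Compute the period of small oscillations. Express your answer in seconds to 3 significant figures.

2.28 s

I_cm = (2/3)mr² = 0.4560 kg·m². The pivot is at distance d = 0.295 m from the centre of mass.
By the parallel-axis theorem, I = I_cm + md² = 0.4560 + 0.6840 = 1.140 kg·m².
T = 2π√(I/(mgd)) = 2π√(1.140/(7.86 × 3.72 × 0.295)) = 2.28 s.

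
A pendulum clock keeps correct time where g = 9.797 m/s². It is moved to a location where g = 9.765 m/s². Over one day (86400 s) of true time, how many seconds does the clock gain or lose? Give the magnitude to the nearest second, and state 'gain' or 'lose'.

The clock's period scales as T ∝ 1/√g, so T'/T = √(9.797/9.765) = 1.00164.
In 86400 s of true time the clock registers 86400/1.00164 = 86258.8 s, so it loses 141 s.

lose 141 s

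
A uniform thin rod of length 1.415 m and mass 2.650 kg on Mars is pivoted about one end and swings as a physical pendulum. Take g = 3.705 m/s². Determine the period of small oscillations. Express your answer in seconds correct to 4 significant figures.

For a physical pendulum T = 2π√(I/(mgd)), with d = 0.70750 m from pivot to centre of mass.
I_cm = mL²/12 = 2.650 × 1.415²/12 = 0.44216 kg·m²; I = I_cm + md² = 0.44216 + 2.650 × 0.70750² = 1.7686 kg·m².
T = 2π√(1.7686/(2.650 × 3.705 × 0.70750)) = 3.170 s.

3.170 s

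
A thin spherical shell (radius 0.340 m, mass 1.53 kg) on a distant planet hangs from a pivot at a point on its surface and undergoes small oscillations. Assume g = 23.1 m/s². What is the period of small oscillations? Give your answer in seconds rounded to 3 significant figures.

0.984 s

I_cm = (2/3)mr² = 0.1179 kg·m². The pivot is at distance d = 0.340 m from the centre of mass.
By the parallel-axis theorem, I = I_cm + md² = 0.1179 + 0.1769 = 0.2948 kg·m².
T = 2π√(I/(mgd)) = 2π√(0.2948/(1.53 × 23.1 × 0.340)) = 0.984 s.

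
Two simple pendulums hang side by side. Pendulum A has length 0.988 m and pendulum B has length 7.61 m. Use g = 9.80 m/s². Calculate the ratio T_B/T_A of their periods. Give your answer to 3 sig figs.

T ∝ √L, so T_B/T_A = √(L_B/L_A) = √(7.61/0.988) = 2.78.

2.78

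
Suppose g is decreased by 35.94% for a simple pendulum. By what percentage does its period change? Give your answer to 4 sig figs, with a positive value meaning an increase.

24.94%

T ∝ 1/√g, so T'/T = 1/√(0.64060) = 1.2494.
Percentage change in T = (1.2494 − 1) × 100% = 24.94%.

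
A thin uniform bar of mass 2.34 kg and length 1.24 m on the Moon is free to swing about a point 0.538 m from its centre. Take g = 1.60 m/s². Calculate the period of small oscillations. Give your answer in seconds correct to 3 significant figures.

For a physical pendulum T = 2π√(I/(mgd)), with d = 0.5380 m from pivot to centre of mass.
I_cm = mL²/12 = 2.34 × 1.24²/12 = 0.2998 kg·m²; I = I_cm + md² = 0.2998 + 2.34 × 0.5380² = 0.9771 kg·m².
T = 2π√(0.9771/(2.34 × 1.60 × 0.5380)) = 4.38 s.

4.38 s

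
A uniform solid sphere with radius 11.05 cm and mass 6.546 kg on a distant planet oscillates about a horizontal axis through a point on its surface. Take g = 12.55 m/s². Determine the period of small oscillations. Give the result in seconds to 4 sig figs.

0.6976 s

I_cm = (2/5)mr² = 0.031971 kg·m². The pivot is at distance d = 0.1105 m from the centre of mass.
By the parallel-axis theorem, I = I_cm + md² = 0.031971 + 0.079928 = 0.11190 kg·m².
T = 2π√(I/(mgd)) = 2π√(0.11190/(6.546 × 12.55 × 0.1105)) = 0.6976 s.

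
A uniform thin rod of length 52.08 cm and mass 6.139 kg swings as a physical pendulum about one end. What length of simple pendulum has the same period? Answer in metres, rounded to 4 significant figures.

0.3472 m

The equivalent simple-pendulum length is L_eq = I/(md), where I is about the pivot and d = 0.26040 m.
I_cm = (1/12)mL² = 0.13876 kg·m², so I = I_cm + md² = 0.13876 + 0.41627 = 0.55503 kg·m².
L_eq = 0.55503/(6.139 × 0.26040) = 0.3472 m.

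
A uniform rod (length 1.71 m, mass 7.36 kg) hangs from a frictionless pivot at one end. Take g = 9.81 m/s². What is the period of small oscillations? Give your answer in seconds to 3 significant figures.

For a physical pendulum T = 2π√(I/(mgd)), with d = 0.8550 m from pivot to centre of mass.
I_cm = mL²/12 = 7.36 × 1.71²/12 = 1.793 kg·m²; I = I_cm + md² = 1.793 + 7.36 × 0.8550² = 7.174 kg·m².
T = 2π√(7.174/(7.36 × 9.81 × 0.8550)) = 2.14 s.

2.14 s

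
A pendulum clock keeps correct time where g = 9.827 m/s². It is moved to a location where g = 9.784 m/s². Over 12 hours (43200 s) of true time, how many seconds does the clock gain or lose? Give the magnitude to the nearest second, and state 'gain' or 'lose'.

The clock's period scales as T ∝ 1/√g, so T'/T = √(9.827/9.784) = 1.00220.
In 43200 s of true time the clock registers 43200/1.00220 = 43105.4 s, so it loses 95 s.

lose 95 s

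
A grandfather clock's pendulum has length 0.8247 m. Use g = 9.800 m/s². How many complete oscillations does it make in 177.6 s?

97

T = 2π√(L/g) = 2π√(0.8247/9.800) = 1.8227 s.
Number of complete oscillations = ⌊177.6/1.8227⌋ = ⌊97.438⌋ = 97.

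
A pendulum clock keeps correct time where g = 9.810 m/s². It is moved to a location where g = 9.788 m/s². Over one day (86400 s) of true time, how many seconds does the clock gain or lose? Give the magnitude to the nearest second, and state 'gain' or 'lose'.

lose 97 s

The clock's period scales as T ∝ 1/√g, so T'/T = √(9.810/9.788) = 1.00112.
In 86400 s of true time the clock registers 86400/1.00112 = 86303.1 s, so it loses 97 s.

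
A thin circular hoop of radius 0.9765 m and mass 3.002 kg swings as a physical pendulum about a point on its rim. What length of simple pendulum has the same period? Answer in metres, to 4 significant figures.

1.953 m

The equivalent simple-pendulum length is L_eq = I/(md), where I is about the pivot and d = 0.97650 m.
I_cm = mR² = 2.8626 kg·m², so I = I_cm + md² = 2.8626 + 2.8626 = 5.7251 kg·m².
L_eq = 5.7251/(3.002 × 0.97650) = 1.953 m.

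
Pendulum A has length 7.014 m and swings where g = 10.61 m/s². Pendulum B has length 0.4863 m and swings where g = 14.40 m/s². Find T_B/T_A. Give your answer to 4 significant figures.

T = 2π√(L/g), so T_B/T_A = √((L_B/g_B)/(L_A/g_A)) = √((0.4863/14.40)/(7.014/10.61)) = 0.2260.

0.2260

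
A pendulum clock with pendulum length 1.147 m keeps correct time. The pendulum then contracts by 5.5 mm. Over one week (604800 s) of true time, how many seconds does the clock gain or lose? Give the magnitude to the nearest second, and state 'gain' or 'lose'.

T ∝ √L, so T'/T = √(1.14150/1.147) = 0.997600.
In 604800 s of true time the clock registers 604800/0.997600 = 606255.3 s, so it gains 1455 s.

gain 1455 s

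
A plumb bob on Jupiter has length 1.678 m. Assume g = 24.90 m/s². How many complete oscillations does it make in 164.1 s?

100

T = 2π√(L/g) = 2π√(1.678/24.90) = 1.6311 s.
Number of complete oscillations = ⌊164.1/1.6311⌋ = ⌊100.61⌋ = 100.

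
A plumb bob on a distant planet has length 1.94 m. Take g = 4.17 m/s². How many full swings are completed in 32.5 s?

7

T = 2π√(L/g) = 2π√(1.94/4.17) = 4.286 s.
Number of complete oscillations = ⌊32.5/4.286⌋ = ⌊7.584⌋ = 7.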